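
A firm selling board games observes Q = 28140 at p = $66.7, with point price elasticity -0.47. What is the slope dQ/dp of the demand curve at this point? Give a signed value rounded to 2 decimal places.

Ed = (dQ/dp)·(p/Q) ⇒ dQ/dp = Ed·Q/p = (-0.47)·28140/66.7 = -198.2878…

-198.29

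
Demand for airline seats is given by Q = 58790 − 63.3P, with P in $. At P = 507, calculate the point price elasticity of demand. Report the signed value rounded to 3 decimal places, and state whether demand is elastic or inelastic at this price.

-1.202; elastic

dQ/dP = −63.3. At P = 507, Q = 58790 − 63.3(507) = 26696.9.
Ed = (dQ/dP)·(P/Q) = −63.3 × (507/26696.9) = -1.20212…
|Ed| = 1.202 > 1, so demand is elastic.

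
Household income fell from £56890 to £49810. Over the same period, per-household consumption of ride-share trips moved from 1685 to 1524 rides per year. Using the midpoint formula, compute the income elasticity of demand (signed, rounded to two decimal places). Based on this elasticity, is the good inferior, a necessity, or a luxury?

0.76; necessity

%ΔQ = (1524 − 1685)/[( 1685 + 1524)/2] = -161/1604.5 = -0.100342…
%ΔIncome = (49810 − 56890)/[( 56890 + 49810)/2] = -7080/53350 = -0.132708…
E_income = (-161/1604.5) / (-7080/53350) = 0.7561…
0 < E_income < 1 ⇒ normal good, necessity.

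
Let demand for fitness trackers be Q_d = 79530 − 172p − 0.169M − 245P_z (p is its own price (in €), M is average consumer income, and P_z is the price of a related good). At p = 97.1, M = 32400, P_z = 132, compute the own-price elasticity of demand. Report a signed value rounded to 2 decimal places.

-0.67

At the given values, Q_d = 79530 − 172(97.1) − 0.169(32400) − 245(132) = 25013.2.
∂Q_d/∂p = −172.
E = (-172) × (97.1/25013.2) = -0.6676…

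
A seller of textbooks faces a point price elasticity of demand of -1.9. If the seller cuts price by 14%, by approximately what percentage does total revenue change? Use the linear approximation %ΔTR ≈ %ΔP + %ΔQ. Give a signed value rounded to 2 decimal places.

+12.60%

%ΔQ ≈ Ed × %ΔP = (-1.9) × (-14%) = +26.6000%
%ΔTR ≈ %ΔP + %ΔQ = (-14%) + (+26.6000%) = +12.6000%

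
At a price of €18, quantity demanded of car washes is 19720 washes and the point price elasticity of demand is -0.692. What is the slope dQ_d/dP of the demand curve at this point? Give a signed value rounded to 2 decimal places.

Ed = (dQ_d/dP)·(P/Q_d) ⇒ dQ_d/dP = Ed·Q_d/P = (-0.692)·19720/18 = -758.1244…

-758.12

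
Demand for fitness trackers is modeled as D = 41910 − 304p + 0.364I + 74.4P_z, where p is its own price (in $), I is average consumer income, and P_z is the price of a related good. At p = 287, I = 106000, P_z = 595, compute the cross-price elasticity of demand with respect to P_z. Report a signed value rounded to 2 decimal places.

At the given values, D = 41910 − 304(287) + 0.364(106000) + 74.4(595) = 37514.
∂D/∂P_z = 74.4.
E = (74.4) × (595/37514) = 1.1800…

1.18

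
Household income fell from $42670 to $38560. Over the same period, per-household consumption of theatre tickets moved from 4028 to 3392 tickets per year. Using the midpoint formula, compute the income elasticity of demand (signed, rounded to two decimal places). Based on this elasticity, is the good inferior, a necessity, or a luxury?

%ΔQ = (3392 − 4028)/[( 4028 + 3392)/2] = -636/3710 = -0.171428…
%ΔIncome = (38560 − 42670)/[( 42670 + 38560)/2] = -4110/40615 = -0.101194…
E_income = (-636/3710) / (-4110/40615) = 1.6940…
E_income > 1 ⇒ normal good, luxury.

1.69; luxury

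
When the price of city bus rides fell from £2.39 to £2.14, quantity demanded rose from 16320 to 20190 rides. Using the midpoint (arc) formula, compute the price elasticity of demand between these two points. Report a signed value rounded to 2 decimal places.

-1.92

%ΔQ = (20190 − 16320) / [(16320 + 20190)/2] = 3870/18255 = 0.211996…
%ΔP = (2.14 − 2.39) / [(2.39 + 2.14)/2] = -0.25/2.265 = -0.110375…
Arc Ed = %ΔQ / %ΔP = (3870/18255) / (-0.25/2.265) = -1.9206…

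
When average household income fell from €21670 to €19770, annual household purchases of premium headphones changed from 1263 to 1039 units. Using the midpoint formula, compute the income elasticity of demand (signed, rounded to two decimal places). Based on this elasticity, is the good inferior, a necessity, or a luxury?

%ΔQ = (1039 − 1263)/[( 1263 + 1039)/2] = -224/1151 = -0.194613…
%ΔIncome = (19770 − 21670)/[( 21670 + 19770)/2] = -1900/20720 = -0.091698…
E_income = (-224/1151) / (-1900/20720) = 2.1223…
E_income > 1 ⇒ normal good, luxury.

2.12; luxury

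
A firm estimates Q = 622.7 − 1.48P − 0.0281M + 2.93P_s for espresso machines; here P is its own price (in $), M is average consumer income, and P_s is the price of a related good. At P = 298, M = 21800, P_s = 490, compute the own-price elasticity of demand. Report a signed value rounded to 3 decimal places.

At the given values, Q = 622.7 − 1.48(298) − 0.0281(21800) + 2.93(490) = 1004.78.
∂Q/∂P = −1.48.
E = (-1.48) × (298/1004.78) = -0.43894…

-0.439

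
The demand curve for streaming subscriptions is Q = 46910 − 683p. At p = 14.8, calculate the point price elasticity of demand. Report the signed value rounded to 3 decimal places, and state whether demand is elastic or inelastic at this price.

dQ/dp = −683. At p = 14.8, Q = 46910 − 683(14.8) = 36801.6.
Ed = (dQ/dp)·(p/Q) = −683 × (14.8/36801.6) = -0.27467…
|Ed| = 0.275 < 1, so demand is inelastic.

-0.275; inelastic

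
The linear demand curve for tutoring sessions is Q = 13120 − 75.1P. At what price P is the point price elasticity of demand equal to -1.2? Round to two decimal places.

95.29

Ed = −75.1P/(13120 − 75.1P). Set this equal to -1.2:
75.1P = 1.2·(13120 − 75.1P) ⇒ 75.1P(1 + 1.2) = 1.2·13120
P = 1.2·13120 / (75.1·2.2) = 95.2911…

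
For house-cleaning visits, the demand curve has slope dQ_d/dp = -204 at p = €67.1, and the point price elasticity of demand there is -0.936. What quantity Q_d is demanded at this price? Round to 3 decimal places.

Ed = (dQ_d/dp)·(p/Q_d) ⇒ Q_d = (dQ_d/dp)·p/Ed = (-204)·67.1/(-0.936) = 14624.35897…

14624.359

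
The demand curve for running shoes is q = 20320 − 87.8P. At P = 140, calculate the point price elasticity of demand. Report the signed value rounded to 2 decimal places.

dq/dP = −87.8. At P = 140, q = 20320 − 87.8(140) = 8028.
Ed = (dq/dP)·(P/q) = −87.8 × (140/8028) = -1.5311…

-1.53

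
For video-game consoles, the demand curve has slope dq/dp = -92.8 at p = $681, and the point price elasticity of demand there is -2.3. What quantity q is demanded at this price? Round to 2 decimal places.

Ed = (dq/dp)·(p/q) ⇒ q = (dq/dp)·p/Ed = (-92.8)·681/(-2.3) = 27476.8695…

27476.87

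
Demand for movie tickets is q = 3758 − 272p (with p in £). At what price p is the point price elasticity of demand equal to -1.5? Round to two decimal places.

8.29

Ed = −272p/(3758 − 272p). Set this equal to -1.5:
272p = 1.5·(3758 − 272p) ⇒ 272p(1 + 1.5) = 1.5·3758
p = 1.5·3758 / (272·2.5) = 8.2897…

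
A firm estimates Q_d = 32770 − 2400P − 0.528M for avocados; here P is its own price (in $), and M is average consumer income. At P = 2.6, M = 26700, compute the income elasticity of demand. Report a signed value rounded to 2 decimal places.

-1.13

At the given values, Q_d = 32770 − 2400(2.6) − 0.528(26700) = 12432.4.
∂Q_d/∂M = -0.528.
E = (-0.528) × (26700/12432.4) = -1.1339…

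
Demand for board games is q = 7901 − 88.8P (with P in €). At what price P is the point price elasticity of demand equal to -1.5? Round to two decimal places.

Ed = −88.8P/(7901 − 88.8P). Set this equal to -1.5:
88.8P = 1.5·(7901 − 88.8P) ⇒ 88.8P(1 + 1.5) = 1.5·7901
P = 1.5·7901 / (88.8·2.5) = 53.3851…

53.39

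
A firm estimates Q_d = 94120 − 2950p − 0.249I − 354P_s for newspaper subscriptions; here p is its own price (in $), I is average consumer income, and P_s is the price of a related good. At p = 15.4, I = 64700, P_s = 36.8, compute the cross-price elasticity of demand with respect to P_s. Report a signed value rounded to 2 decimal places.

At the given values, Q_d = 94120 − 2950(15.4) − 0.249(64700) − 354(36.8) = 19552.5.
∂Q_d/∂P_s = -354.
E = (-354) × (36.8/19552.5) = -0.6662…

-0.67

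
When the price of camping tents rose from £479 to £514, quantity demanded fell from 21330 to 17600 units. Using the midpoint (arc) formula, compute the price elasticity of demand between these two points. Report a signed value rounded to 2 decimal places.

%ΔQ = (17600 − 21330) / [(21330 + 17600)/2] = -3730/19465 = -0.191625…
%ΔP = (514 − 479) / [(479 + 514)/2] = 35/496.5 = 0.070493…
Arc Ed = %ΔQ / %ΔP = (-3730/19465) / (35/496.5) = -2.7183…

-2.72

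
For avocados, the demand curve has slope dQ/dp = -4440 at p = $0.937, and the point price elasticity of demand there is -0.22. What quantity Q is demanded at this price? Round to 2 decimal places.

18910.36

Ed = (dQ/dp)·(p/Q) ⇒ Q = (dQ/dp)·p/Ed = (-4440)·0.937/(-0.22) = 18910.3636…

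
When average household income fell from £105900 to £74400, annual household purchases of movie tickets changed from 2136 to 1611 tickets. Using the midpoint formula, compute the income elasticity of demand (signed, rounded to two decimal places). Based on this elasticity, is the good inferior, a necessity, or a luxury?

0.80; necessity

%ΔQ = (1611 − 2136)/[( 2136 + 1611)/2] = -525/1873.5 = -0.280224…
%ΔIncome = (74400 − 105900)/[( 105900 + 74400)/2] = -31500/90150 = -0.349417…
E_income = (-525/1873.5) / (-31500/90150) = 0.8019…
0 < E_income < 1 ⇒ normal good, necessity.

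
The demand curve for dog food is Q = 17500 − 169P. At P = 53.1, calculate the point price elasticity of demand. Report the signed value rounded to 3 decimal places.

-1.053

dQ/dP = −169. At P = 53.1, Q = 17500 − 169(53.1) = 8526.1.
Ed = (dQ/dP)·(P/Q) = −169 × (53.1/8526.1) = -1.05252…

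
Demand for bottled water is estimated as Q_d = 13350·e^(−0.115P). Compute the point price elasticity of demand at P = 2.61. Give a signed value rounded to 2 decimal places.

dQ_d/dP = −0.115·Q_d = -1137.17. At P = 2.61, Q_d = 9888.44.
Ed = (dQ_d/dP)·(P/Q_d) = (-1137.17) × (2.61/9888.44) = -0.3001…

-0.30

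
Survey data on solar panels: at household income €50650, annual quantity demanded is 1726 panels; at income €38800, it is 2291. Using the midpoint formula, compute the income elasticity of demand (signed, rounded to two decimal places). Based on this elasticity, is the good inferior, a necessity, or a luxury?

%ΔQ = (2291 − 1726)/[( 1726 + 2291)/2] = 565/2008.5 = 0.281304…
%ΔIncome = (38800 − 50650)/[( 50650 + 38800)/2] = -11850/44725 = -0.264952…
E_income = (565/2008.5) / (-11850/44725) = -1.0617…
E_income < 0 ⇒ inferior good.

-1.06; inferior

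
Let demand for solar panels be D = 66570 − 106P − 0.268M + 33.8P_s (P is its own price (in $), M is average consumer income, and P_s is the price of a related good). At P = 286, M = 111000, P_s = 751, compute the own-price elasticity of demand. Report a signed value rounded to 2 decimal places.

-0.95

At the given values, D = 66570 − 106(286) − 0.268(111000) + 33.8(751) = 31889.8.
∂D/∂P = −106.
E = (-106) × (286/31889.8) = -0.9506…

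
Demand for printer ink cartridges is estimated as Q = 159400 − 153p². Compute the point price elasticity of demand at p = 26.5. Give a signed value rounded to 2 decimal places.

dQ/dp = −2·153·p = -8109. At p = 26.5, Q = 51955.75.
Ed = (dQ/dp)·(p/Q) = (-8109) × (26.5/51955.75) = -4.1359…

-4.14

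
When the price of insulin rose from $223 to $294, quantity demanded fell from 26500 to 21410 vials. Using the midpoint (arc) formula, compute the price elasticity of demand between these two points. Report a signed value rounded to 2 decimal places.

-0.77

%ΔQ = (21410 − 26500) / [(26500 + 21410)/2] = -5090/23955 = -0.212481…
%ΔP = (294 − 223) / [(223 + 294)/2] = 71/258.5 = 0.274661…
Arc Ed = %ΔQ / %ΔP = (-5090/23955) / (71/258.5) = -0.7736…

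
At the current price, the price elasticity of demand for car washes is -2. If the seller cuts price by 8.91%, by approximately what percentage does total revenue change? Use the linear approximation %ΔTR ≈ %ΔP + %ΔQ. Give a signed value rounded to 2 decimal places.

+8.91%

%ΔQ ≈ Ed × %ΔP = (-2) × (-8.91%) = +17.8200%
%ΔTR ≈ %ΔP + %ΔQ = (-8.91%) + (+17.8200%) = +8.9100%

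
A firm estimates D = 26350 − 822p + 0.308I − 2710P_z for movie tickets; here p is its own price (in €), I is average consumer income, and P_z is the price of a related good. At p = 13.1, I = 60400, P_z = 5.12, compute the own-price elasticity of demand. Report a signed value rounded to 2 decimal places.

-0.53

At the given values, D = 26350 − 822(13.1) + 0.308(60400) − 2710(5.12) = 20309.8.
∂D/∂p = −822.
E = (-822) × (13.1/20309.8) = -0.5301…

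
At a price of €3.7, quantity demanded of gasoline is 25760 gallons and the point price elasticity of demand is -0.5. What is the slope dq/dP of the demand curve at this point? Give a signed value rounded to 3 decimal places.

Ed = (dq/dP)·(P/q) ⇒ dq/dP = Ed·q/P = (-0.5)·25760/3.7 = -3481.08108…

-3481.081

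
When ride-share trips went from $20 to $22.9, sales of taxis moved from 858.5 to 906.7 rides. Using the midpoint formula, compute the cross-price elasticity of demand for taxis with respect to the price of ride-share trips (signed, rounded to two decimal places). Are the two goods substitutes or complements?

0.40; substitutes

%ΔQ_{taxis} = (906.7 − 858.5)/avg = 48.2/882.6 = 0.054611…
%ΔP_{ride-share trips} = (22.9 − 20)/avg = 2.9/21.45 = 0.135198…
E_cross = (48.2/882.6) / (2.9/21.45) = 0.4039…
E_cross > 0 ⇒ the goods are substitutes.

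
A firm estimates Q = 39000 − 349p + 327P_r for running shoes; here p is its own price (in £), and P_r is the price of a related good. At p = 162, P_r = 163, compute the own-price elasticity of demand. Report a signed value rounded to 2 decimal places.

At the given values, Q = 39000 − 349(162) + 327(163) = 35763.
∂Q/∂p = −349.
E = (-349) × (162/35763) = -1.5809…

-1.58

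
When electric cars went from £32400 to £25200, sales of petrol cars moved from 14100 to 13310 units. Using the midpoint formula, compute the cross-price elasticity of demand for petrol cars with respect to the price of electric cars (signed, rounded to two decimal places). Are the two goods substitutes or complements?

0.23; substitutes

%ΔQ_{petrol cars} = (13310 − 14100)/avg = -790/13705 = -0.057643…
%ΔP_{electric cars} = (25200 − 32400)/avg = -7200/28800 = -0.25
E_cross = (-790/13705) / (-7200/28800) = 0.2305…
E_cross > 0 ⇒ the goods are substitutes.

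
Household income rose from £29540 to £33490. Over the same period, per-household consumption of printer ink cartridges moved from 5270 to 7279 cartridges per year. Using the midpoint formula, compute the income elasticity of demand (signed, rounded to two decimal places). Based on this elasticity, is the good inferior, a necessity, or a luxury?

%ΔQ = (7279 − 5270)/[( 5270 + 7279)/2] = 2009/6274.5 = 0.320184…
%ΔIncome = (33490 − 29540)/[( 29540 + 33490)/2] = 3950/31515 = 0.125337…
E_income = (2009/6274.5) / (3950/31515) = 2.5545…
E_income > 1 ⇒ normal good, luxury.

2.55; luxury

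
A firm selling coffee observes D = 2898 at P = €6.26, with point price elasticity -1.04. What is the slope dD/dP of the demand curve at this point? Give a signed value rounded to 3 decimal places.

Ed = (dD/dP)·(P/D) ⇒ dD/dP = Ed·D/P = (-1.04)·2898/6.26 = -481.45686…

-481.457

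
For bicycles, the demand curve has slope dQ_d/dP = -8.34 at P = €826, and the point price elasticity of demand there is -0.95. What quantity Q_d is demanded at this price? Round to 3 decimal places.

7251.411

Ed = (dQ_d/dP)·(P/Q_d) ⇒ Q_d = (dQ_d/dP)·P/Ed = (-8.34)·826/(-0.95) = 7251.41052…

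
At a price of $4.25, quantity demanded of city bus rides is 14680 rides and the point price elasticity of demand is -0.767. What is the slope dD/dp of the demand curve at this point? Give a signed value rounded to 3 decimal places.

Ed = (dD/dp)·(p/D) ⇒ dD/dp = Ed·D/p = (-0.767)·14680/4.25 = -2649.30823…

-2649.308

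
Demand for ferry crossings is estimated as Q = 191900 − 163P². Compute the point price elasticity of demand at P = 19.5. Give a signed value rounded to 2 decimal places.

-0.95

dQ/dP = −2·163·P = -6357. At P = 19.5, Q = 129919.25.
Ed = (dQ/dP)·(P/Q) = (-6357) × (19.5/129919.25) = -0.9541…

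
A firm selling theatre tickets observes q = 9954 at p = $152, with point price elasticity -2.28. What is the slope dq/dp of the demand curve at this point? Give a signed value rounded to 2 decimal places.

Ed = (dq/dp)·(p/q) ⇒ dq/dp = Ed·q/p = (-2.28)·9954/152 = -149.31

-149.31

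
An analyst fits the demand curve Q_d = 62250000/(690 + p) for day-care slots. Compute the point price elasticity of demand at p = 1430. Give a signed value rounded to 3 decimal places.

dQ_d/dp = −62250000/(690 + p)² = -13.8506. At p = 1430, Q_d = 29363.2.
Ed = (dQ_d/dp)·(p/Q_d) = (-13.8506) × (1430/29363.2) = -0.67452…

-0.675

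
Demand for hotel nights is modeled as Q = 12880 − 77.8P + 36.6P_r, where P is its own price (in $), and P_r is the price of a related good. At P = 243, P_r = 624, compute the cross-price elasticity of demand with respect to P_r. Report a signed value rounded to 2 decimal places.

At the given values, Q = 12880 − 77.8(243) + 36.6(624) = 16813.
∂Q/∂P_r = 36.6.
E = (36.6) × (624/16813) = 1.3583…

1.36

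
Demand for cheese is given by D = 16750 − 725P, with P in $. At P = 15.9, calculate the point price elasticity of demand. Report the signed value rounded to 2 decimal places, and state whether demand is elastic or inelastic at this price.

dD/dP = −725. At P = 15.9, D = 16750 − 725(15.9) = 5222.5.
Ed = (dD/dP)·(P/D) = −725 × (15.9/5222.5) = -2.2072…
|Ed| = 2.21 > 1, so demand is elastic.

-2.21; elastic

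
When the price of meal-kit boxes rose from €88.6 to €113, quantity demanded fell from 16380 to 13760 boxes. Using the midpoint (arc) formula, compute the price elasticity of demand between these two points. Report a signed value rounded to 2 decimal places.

-0.72

%ΔQ = (13760 − 16380) / [(16380 + 13760)/2] = -2620/15070 = -0.173855…
%ΔP = (113 − 88.6) / [(88.6 + 113)/2] = 24.4/100.8 = 0.242063…
Arc Ed = %ΔQ / %ΔP = (-2620/15070) / (24.4/100.8) = -0.7182…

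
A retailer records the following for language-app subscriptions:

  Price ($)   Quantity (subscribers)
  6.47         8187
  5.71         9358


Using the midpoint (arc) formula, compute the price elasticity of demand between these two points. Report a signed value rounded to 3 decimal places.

%ΔQ = (9358 − 8187) / [(8187 + 9358)/2] = 1171/8772.5 = 0.133485…
%ΔP = (5.71 − 6.47) / [(6.47 + 5.71)/2] = -0.76/6.09 = -0.124794…
Arc Ed = %ΔQ / %ΔP = (1171/8772.5) / (-0.76/6.09) = -1.06963…

-1.070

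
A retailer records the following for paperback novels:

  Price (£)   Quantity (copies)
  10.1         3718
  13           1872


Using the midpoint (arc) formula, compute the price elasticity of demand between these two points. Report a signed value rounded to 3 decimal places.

-2.630

%ΔQ = (1872 − 3718) / [(3718 + 1872)/2] = -1846/2795 = -0.660465…
%ΔP = (13 − 10.1) / [(10.1 + 13)/2] = 2.9/11.55 = 0.251082…
Arc Ed = %ΔQ / %ΔP = (-1846/2795) / (2.9/11.55) = -2.63047…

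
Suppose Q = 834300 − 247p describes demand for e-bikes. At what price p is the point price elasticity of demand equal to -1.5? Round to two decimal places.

Ed = −247p/(834300 − 247p). Set this equal to -1.5:
247p = 1.5·(834300 − 247p) ⇒ 247p(1 + 1.5) = 1.5·834300
p = 1.5·834300 / (247·2.5) = 2026.6396…

2026.64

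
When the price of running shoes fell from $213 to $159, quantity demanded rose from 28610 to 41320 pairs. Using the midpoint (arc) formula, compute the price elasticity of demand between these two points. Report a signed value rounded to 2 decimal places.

%ΔQ = (41320 − 28610) / [(28610 + 41320)/2] = 12710/34965 = 0.363506…
%ΔP = (159 − 213) / [(213 + 159)/2] = -54/186 = -0.290322…
Arc Ed = %ΔQ / %ΔP = (12710/34965) / (-54/186) = -1.2520…

-1.25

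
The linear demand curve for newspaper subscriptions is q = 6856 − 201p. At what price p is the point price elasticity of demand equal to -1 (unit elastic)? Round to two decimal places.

Ed = −201p/(6856 − 201p). Set this equal to -1:
201p = 1·(6856 − 201p) ⇒ 201p(1 + 1) = 1·6856
p = 1·6856 / (201·2) = 17.0547…

17.05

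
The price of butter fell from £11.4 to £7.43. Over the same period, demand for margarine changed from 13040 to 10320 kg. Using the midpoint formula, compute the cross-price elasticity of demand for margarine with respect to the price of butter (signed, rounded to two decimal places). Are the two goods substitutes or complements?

%ΔQ_{margarine} = (10320 − 13040)/avg = -2720/11680 = -0.232876…
%ΔP_{butter} = (7.43 − 11.4)/avg = -3.97/9.415 = -0.421667…
E_cross = (-2720/11680) / (-3.97/9.415) = 0.5522…
E_cross > 0 ⇒ the goods are substitutes.

0.55; substitutes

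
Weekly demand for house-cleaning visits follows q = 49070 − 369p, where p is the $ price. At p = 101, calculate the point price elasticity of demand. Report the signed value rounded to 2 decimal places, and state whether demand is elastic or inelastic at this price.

dq/dp = −369. At p = 101, q = 49070 − 369(101) = 11801.
Ed = (dq/dp)·(p/q) = −369 × (101/11801) = -3.1581…
|Ed| = 3.16 > 1, so demand is elastic.

-3.16; elastic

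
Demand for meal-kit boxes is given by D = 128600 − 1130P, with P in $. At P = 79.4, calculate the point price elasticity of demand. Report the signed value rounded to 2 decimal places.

-2.31

dD/dP = −1130. At P = 79.4, D = 128600 − 1130(79.4) = 38878.
Ed = (dD/dP)·(P/D) = −1130 × (79.4/38878) = -2.3077…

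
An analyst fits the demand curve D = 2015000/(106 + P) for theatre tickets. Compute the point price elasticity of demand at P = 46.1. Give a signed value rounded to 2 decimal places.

dD/dP = −2015000/(106 + P)² = -87.0997. At P = 46.1, D = 13247.9.
Ed = (dD/dP)·(P/D) = (-87.0997) × (46.1/13247.9) = -0.3030…

-0.30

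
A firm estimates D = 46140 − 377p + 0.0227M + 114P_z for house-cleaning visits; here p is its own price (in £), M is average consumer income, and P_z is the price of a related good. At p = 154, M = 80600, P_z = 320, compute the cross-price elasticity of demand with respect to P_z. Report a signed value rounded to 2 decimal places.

At the given values, D = 46140 − 377(154) + 0.0227(80600) + 114(320) = 26391.62.
∂D/∂P_z = 114.
E = (114) × (320/26391.62) = 1.3822…

1.38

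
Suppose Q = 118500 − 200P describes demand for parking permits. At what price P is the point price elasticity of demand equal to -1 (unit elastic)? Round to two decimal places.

Ed = −200P/(118500 − 200P). Set this equal to -1:
200P = 1·(118500 − 200P) ⇒ 200P(1 + 1) = 1·118500
P = 1·118500 / (200·2) = 296.25

296.25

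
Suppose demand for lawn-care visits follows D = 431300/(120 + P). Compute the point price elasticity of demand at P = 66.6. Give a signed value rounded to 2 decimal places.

-0.36

dD/dP = −431300/(120 + P)² = -12.3867. At P = 66.6, D = 2311.36.
Ed = (dD/dP)·(P/D) = (-12.3867) × (66.6/2311.36) = -0.3569…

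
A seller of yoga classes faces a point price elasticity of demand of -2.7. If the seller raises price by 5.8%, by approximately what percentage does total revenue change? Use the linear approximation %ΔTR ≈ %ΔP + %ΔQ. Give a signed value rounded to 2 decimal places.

%ΔQ ≈ Ed × %ΔP = (-2.7) × (+5.8%) = -15.6600%
%ΔTR ≈ %ΔP + %ΔQ = (+5.8%) + (-15.6600%) = -9.8600%

-9.86%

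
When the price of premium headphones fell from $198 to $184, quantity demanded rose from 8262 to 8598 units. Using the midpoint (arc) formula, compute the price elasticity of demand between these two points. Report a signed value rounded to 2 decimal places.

%ΔQ = (8598 − 8262) / [(8262 + 8598)/2] = 336/8430 = 0.039857…
%ΔP = (184 − 198) / [(198 + 184)/2] = -14/191 = -0.073298…
Arc Ed = %ΔQ / %ΔP = (336/8430) / (-14/191) = -0.5437…

-0.54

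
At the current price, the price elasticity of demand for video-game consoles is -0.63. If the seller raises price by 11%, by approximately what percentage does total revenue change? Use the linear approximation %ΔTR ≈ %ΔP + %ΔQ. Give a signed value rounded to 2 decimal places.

%ΔQ ≈ Ed × %ΔP = (-0.63) × (+11%) = -6.9300%
%ΔTR ≈ %ΔP + %ΔQ = (+11%) + (-6.9300%) = +4.0700%

+4.07%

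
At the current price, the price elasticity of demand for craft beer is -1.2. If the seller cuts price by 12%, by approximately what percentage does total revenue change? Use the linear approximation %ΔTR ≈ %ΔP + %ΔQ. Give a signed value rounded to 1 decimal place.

%ΔQ ≈ Ed × %ΔP = (-1.2) × (-12%) = +14.4000%
%ΔTR ≈ %ΔP + %ΔQ = (-12%) + (+14.4000%) = +2.4000%

+2.4%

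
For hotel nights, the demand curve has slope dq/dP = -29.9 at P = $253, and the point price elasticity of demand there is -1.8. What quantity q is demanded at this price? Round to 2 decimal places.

Ed = (dq/dP)·(P/q) ⇒ q = (dq/dP)·P/Ed = (-29.9)·253/(-1.8) = 4202.6111…

4202.61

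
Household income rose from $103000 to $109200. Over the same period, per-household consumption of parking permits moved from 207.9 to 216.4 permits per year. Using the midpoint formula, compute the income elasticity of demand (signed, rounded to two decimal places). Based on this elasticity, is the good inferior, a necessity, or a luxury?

%ΔQ = (216.4 − 207.9)/[( 207.9 + 216.4)/2] = 8.5/212.15 = 0.040065…
%ΔIncome = (109200 − 103000)/[( 103000 + 109200)/2] = 6200/106100 = 0.058435…
E_income = (8.5/212.15) / (6200/106100) = 0.6856…
0 < E_income < 1 ⇒ normal good, necessity.

0.69; necessity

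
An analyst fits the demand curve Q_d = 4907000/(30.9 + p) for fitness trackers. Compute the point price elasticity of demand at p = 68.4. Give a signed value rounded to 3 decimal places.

-0.689

dQ_d/dp = −4907000/(30.9 + p)² = -497.643. At p = 68.4, Q_d = 49415.9.
Ed = (dQ_d/dp)·(p/Q_d) = (-497.643) × (68.4/49415.9) = -0.68882…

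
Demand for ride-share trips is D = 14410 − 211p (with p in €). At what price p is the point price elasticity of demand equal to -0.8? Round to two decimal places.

30.35

Ed = −211p/(14410 − 211p). Set this equal to -0.8:
211p = 0.8·(14410 − 211p) ⇒ 211p(1 + 0.8) = 0.8·14410
p = 0.8·14410 / (211·1.8) = 30.3528…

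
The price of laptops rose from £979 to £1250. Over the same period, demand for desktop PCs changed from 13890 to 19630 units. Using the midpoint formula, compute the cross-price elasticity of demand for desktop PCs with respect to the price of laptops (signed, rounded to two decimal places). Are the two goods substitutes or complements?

%ΔQ_{desktop PCs} = (19630 − 13890)/avg = 5740/16760 = 0.342482…
%ΔP_{laptops} = (1250 − 979)/avg = 271/1114.5 = 0.243158…
E_cross = (5740/16760) / (271/1114.5) = 1.4084…
E_cross > 0 ⇒ the goods are substitutes.

1.41; substitutes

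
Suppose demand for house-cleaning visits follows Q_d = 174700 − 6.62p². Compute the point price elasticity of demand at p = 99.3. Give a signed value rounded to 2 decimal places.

dQ_d/dp = −2·6.62·p = -1314.732. At p = 99.3, Q_d = 109423.5562.
Ed = (dQ_d/dp)·(p/Q_d) = (-1314.732) × (99.3/109423.5562) = -1.1930…

-1.19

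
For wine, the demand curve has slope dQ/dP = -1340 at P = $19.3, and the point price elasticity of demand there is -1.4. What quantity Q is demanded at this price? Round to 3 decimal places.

Ed = (dQ/dP)·(P/Q) ⇒ Q = (dQ/dP)·P/Ed = (-1340)·19.3/(-1.4) = 18472.85714…

18472.857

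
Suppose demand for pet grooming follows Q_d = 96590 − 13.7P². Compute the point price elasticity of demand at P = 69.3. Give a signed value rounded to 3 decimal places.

dQ_d/dP = −2·13.7·P = -1898.82. At P = 69.3, Q_d = 30795.887.
Ed = (dQ_d/dP)·(P/Q_d) = (-1898.82) × (69.3/30795.887) = -4.27291…

-4.273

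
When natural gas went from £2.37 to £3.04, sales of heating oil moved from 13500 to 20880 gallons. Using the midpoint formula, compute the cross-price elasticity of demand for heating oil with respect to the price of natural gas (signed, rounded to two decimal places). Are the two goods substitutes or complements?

%ΔQ_{heating oil} = (20880 − 13500)/avg = 7380/17190 = 0.429319…
%ΔP_{natural gas} = (3.04 − 2.37)/avg = 0.67/2.705 = 0.247689…
E_cross = (7380/17190) / (0.67/2.705) = 1.7332…
E_cross > 0 ⇒ the goods are substitutes.

1.73; substitutes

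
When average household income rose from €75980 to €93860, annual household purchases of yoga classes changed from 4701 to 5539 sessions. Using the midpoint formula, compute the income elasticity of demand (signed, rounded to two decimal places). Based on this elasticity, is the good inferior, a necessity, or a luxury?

%ΔQ = (5539 − 4701)/[( 4701 + 5539)/2] = 838/5120 = 0.163671…
%ΔIncome = (93860 − 75980)/[( 75980 + 93860)/2] = 17880/84920 = 0.210551…
E_income = (838/5120) / (17880/84920) = 0.7773…
0 < E_income < 1 ⇒ normal good, necessity.

0.78; necessity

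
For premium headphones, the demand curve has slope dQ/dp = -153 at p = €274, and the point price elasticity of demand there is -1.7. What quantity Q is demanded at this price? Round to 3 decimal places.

Ed = (dQ/dp)·(p/Q) ⇒ Q = (dQ/dp)·p/Ed = (-153)·274/(-1.7) = 24660

24660.000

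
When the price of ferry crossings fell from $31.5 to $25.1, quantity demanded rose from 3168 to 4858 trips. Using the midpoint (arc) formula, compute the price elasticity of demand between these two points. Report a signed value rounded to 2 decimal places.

%ΔQ = (4858 − 3168) / [(3168 + 4858)/2] = 1690/4013 = 0.421131…
%ΔP = (25.1 − 31.5) / [(31.5 + 25.1)/2] = -6.4/28.3 = -0.226148…
Arc Ed = %ΔQ / %ΔP = (1690/4013) / (-6.4/28.3) = -1.8621…

-1.86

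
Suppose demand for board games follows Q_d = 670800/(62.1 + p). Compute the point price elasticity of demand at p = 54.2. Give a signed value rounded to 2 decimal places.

-0.47

dQ_d/dp = −670800/(62.1 + p)² = -49.5945. At p = 54.2, Q_d = 5767.84.
Ed = (dQ_d/dp)·(p/Q_d) = (-49.5945) × (54.2/5767.84) = -0.4660…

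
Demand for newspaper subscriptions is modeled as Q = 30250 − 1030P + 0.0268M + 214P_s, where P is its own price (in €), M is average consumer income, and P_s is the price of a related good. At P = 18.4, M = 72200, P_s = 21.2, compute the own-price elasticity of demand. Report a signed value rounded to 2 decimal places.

-1.07

At the given values, Q = 30250 − 1030(18.4) + 0.0268(72200) + 214(21.2) = 17769.76.
∂Q/∂P = −1030.
E = (-1030) × (18.4/17769.76) = -1.0665…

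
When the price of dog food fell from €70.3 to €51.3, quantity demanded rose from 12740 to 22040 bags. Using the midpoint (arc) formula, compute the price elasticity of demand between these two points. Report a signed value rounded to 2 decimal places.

-1.71

%ΔQ = (22040 − 12740) / [(12740 + 22040)/2] = 9300/17390 = 0.534790…
%ΔP = (51.3 − 70.3) / [(70.3 + 51.3)/2] = -19/60.8 = -0.3125
Arc Ed = %ΔQ / %ΔP = (9300/17390) / (-19/60.8) = -1.7113…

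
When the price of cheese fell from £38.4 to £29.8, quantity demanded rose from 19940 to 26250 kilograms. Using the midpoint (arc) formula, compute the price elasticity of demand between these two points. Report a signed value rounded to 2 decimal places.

-1.08

%ΔQ = (26250 − 19940) / [(19940 + 26250)/2] = 6310/23095 = 0.273219…
%ΔP = (29.8 − 38.4) / [(38.4 + 29.8)/2] = -8.6/34.1 = -0.252199…
Arc Ed = %ΔQ / %ΔP = (6310/23095) / (-8.6/34.1) = -1.0833…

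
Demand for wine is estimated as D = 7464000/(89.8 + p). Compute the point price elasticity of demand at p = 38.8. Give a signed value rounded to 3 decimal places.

-0.302

dD/dp = −7464000/(89.8 + p)² = -451.325. At p = 38.8, D = 58040.4.
Ed = (dD/dp)·(p/D) = (-451.325) × (38.8/58040.4) = -0.30171…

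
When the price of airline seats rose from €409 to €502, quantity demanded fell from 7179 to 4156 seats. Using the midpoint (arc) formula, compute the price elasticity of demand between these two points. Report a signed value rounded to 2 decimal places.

%ΔQ = (4156 − 7179) / [(7179 + 4156)/2] = -3023/5667.5 = -0.533392…
%ΔP = (502 − 409) / [(409 + 502)/2] = 93/455.5 = 0.204171…
Arc Ed = %ΔQ / %ΔP = (-3023/5667.5) / (93/455.5) = -2.6124…

-2.61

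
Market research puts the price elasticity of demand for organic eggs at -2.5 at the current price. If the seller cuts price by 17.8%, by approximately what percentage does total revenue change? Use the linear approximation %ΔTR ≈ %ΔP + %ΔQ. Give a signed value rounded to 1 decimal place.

+26.7%

%ΔQ ≈ Ed × %ΔP = (-2.5) × (-17.8%) = +44.5000%
%ΔTR ≈ %ΔP + %ΔQ = (-17.8%) + (+44.5000%) = +26.7000%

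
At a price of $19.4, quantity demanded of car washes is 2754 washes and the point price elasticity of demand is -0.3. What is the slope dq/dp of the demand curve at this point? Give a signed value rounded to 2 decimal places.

Ed = (dq/dp)·(p/q) ⇒ dq/dp = Ed·q/p = (-0.3)·2754/19.4 = -42.5876…

-42.59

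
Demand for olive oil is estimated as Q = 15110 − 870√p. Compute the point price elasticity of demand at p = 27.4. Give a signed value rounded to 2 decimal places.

dQ/dp = −870/(2√p) = -83.1025. At p = 27.4, Q = 10556.
Ed = (dQ/dp)·(p/Q) = (-83.1025) × (27.4/10556) = -0.2157…

-0.22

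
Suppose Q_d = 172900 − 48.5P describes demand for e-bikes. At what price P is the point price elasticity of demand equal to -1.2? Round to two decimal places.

Ed = −48.5P/(172900 − 48.5P). Set this equal to -1.2:
48.5P = 1.2·(172900 − 48.5P) ⇒ 48.5P(1 + 1.2) = 1.2·172900
P = 1.2·172900 / (48.5·2.2) = 1944.5173…

1944.52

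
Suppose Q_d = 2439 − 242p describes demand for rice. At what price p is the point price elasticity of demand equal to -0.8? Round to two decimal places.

Ed = −242p/(2439 − 242p). Set this equal to -0.8:
242p = 0.8·(2439 − 242p) ⇒ 242p(1 + 0.8) = 0.8·2439
p = 0.8·2439 / (242·1.8) = 4.4793…

4.48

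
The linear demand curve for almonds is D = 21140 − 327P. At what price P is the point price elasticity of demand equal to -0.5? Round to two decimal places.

21.55

Ed = −327P/(21140 − 327P). Set this equal to -0.5:
327P = 0.5·(21140 − 327P) ⇒ 327P(1 + 0.5) = 0.5·21140
P = 0.5·21140 / (327·1.5) = 21.5494…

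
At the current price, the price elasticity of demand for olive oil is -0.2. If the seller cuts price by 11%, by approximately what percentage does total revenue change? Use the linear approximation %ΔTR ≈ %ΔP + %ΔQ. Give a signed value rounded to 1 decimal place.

%ΔQ ≈ Ed × %ΔP = (-0.2) × (-11%) = +2.2000%
%ΔTR ≈ %ΔP + %ΔQ = (-11%) + (+2.2000%) = -8.8000%

-8.8%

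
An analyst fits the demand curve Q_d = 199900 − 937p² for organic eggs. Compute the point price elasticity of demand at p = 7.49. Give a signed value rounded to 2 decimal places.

-0.71

dQ_d/dp = −2·937·p = -14036.26. At p = 7.49, Q_d = 147334.2063.
Ed = (dQ_d/dp)·(p/Q_d) = (-14036.26) × (7.49/147334.2063) = -0.7135…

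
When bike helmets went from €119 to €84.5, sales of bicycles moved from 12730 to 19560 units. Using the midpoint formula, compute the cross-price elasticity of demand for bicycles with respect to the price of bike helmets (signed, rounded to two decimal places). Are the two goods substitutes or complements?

%ΔQ_{bicycles} = (19560 − 12730)/avg = 6830/16145 = 0.423041…
%ΔP_{bike helmets} = (84.5 − 119)/avg = -34.5/101.75 = -0.339066…
E_cross = (6830/16145) / (-34.5/101.75) = -1.2476…
E_cross < 0 ⇒ the goods are complements.

-1.25; complements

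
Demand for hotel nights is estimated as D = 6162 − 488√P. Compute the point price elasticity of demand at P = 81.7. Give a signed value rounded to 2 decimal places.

dD/dP = −488/(2√P) = -26.9947. At P = 81.7, D = 1751.06.
Ed = (dD/dP)·(P/D) = (-26.9947) × (81.7/1751.06) = -1.2595…

-1.26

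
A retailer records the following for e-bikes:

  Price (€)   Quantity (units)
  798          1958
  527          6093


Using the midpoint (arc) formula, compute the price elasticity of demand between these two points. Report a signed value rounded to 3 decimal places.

%ΔQ = (6093 − 1958) / [(1958 + 6093)/2] = 4135/4025.5 = 1.027201…
%ΔP = (527 − 798) / [(798 + 527)/2] = -271/662.5 = -0.409056…
Arc Ed = %ΔQ / %ΔP = (4135/4025.5) / (-271/662.5) = -2.51114…

-2.511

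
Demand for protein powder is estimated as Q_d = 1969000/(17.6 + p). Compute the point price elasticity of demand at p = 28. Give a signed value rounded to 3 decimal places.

-0.614

dQ_d/dp = −1969000/(17.6 + p)² = -946.926. At p = 28, Q_d = 43179.8.
Ed = (dQ_d/dp)·(p/Q_d) = (-946.926) × (28/43179.8) = -0.61403…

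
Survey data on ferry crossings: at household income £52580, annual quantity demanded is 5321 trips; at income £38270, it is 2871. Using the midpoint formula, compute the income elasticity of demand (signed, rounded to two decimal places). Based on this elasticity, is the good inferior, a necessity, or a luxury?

%ΔQ = (2871 − 5321)/[( 5321 + 2871)/2] = -2450/4096 = -0.598144…
%ΔIncome = (38270 − 52580)/[( 52580 + 38270)/2] = -14310/45425 = -0.315024…
E_income = (-2450/4096) / (-14310/45425) = 1.8987…
E_income > 1 ⇒ normal good, luxury.

1.90; luxury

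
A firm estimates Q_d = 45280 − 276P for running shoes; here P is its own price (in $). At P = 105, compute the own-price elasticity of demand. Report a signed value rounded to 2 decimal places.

At the given values, Q_d = 45280 − 276(105) = 16300.
∂Q_d/∂P = −276.
E = (-276) × (105/16300) = -1.7779…

-1.78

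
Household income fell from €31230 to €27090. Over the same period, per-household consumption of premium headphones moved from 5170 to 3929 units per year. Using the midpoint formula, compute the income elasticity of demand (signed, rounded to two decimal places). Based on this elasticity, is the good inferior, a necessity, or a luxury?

%ΔQ = (3929 − 5170)/[( 5170 + 3929)/2] = -1241/4549.5 = -0.272777…
%ΔIncome = (27090 − 31230)/[( 31230 + 27090)/2] = -4140/29160 = -0.141975…
E_income = (-1241/4549.5) / (-4140/29160) = 1.9213…
E_income > 1 ⇒ normal good, luxury.

1.92; luxury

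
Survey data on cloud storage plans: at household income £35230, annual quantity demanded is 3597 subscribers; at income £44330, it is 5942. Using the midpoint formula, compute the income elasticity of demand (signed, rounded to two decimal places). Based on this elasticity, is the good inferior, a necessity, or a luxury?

%ΔQ = (5942 − 3597)/[( 3597 + 5942)/2] = 2345/4769.5 = 0.491665…
%ΔIncome = (44330 − 35230)/[( 35230 + 44330)/2] = 9100/39780 = 0.228758…
E_income = (2345/4769.5) / (9100/39780) = 2.1492…
E_income > 1 ⇒ normal good, luxury.

2.15; luxury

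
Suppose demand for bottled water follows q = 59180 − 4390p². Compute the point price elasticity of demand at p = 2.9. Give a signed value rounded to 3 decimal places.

-3.317

dq/dp = −2·4390·p = -25462. At p = 2.9, q = 22260.1.
Ed = (dq/dp)·(p/q) = (-25462) × (2.9/22260.1) = -3.31713…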